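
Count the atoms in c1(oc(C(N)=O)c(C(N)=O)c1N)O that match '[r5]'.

5

The query [r5] means: r5 matches atoms in a five-membered ring.
Check the 13 heavy atoms by environment: 1× o (aromatic, in 5-ring) → match; 4× c (aromatic, in 5-ring) → match; 3× N (acyclic) → no; 2× C (acyclic) → no; 3× O (acyclic) → no.
Summing the matching environments: 1 + 4 = 5 matching atoms.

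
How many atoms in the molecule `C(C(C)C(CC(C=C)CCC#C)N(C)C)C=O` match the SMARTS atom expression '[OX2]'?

The query [OX2] means: aliphatic oxygen with two total connections — ether, hydroxyl, or ester single-bond O.
Check the 17 heavy atoms by environment: 10× C (X4) → no; 3× C (X3) → no; 1× O (X1) → no; 1× N (X3) → no; 2× C (X2) → no.
No environment satisfies the query, so 0 matching atoms.

0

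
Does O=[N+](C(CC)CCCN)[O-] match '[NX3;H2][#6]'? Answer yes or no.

Yes

The pattern [NX3;H2][#6] describes a trivalent nitrogen with two H attached to carbon — a primary amine.
The molecule carries a primary amino group (-NH2), whose atoms satisfy every constraint of the query, so the pattern matches.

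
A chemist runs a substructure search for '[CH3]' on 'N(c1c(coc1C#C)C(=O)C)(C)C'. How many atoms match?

The query [CH3] means: aliphatic carbon with exactly three hydrogens.
Check the 13 heavy atoms by environment: 1× o (aromatic, H0) → no; 1× c (aromatic, H1) → no; 3× c (aromatic, H0) → no; 2× C (H0) → no; 1× O (H0) → no; 3× C (H3) → match; 1× C (H1) → no; 1× N (H0) → no.
That gives 3 matching atoms.

3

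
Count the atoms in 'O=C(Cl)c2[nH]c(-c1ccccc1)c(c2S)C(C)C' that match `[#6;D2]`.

5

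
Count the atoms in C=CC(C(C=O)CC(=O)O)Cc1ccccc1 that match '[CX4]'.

4

Check the 17 heavy atoms by environment: 4× C (X4) → match; 4× C (X3) → no; 6× c (aromatic, X3) → no; 2× O (X1) → no; 1× O (X2) → no.
That gives 4 matching atoms.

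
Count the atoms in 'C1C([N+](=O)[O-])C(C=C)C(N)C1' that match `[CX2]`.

The query [CX2] means: C with X2: aliphatic carbon with exactly 2 total connections.
Check the 11 heavy atoms by environment: 5× C (X4) → no; 1× N (charge +1, X3) → no; 1× O (charge -1, X1) → no; 1× O (X1) → no; 1× N (X3) → no; 2× C (X3) → no.
No environment satisfies the query, so 0 matching atoms.

0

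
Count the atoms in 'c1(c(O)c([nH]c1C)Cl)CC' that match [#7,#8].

The query [#7,#8] means: nitrogen or oxygen (comma = OR).
Check the 10 heavy atoms by environment: 1× n (aromatic) → match; 4× c (aromatic) → no; 1× O → match; 1× Cl → no; 3× C → no.
Summing the matching environments: 1 + 1 = 2 matching atoms.

2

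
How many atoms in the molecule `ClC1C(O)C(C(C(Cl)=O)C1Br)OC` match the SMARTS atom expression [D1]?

6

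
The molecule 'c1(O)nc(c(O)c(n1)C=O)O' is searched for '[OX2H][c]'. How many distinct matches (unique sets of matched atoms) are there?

3

[OX2H][c] is the SMARTS for a phenol: a hydroxyl oxygen attached to an aromatic carbon.
The molecule carries 3 separate instances of a hydroxyl group (-OH) meeting every constraint; each maps to a distinct set of atoms, giving 3 matches.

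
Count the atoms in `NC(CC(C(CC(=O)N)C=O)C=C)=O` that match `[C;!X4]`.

5

The query [C;!X4] means: aliphatic carbon that does not have four total connections.
Check the 14 heavy atoms by environment: 4× C (X4) → no; 5× C (X3) → match; 3× O (X1) → no; 2× N (X3) → no.
That gives 5 matching atoms.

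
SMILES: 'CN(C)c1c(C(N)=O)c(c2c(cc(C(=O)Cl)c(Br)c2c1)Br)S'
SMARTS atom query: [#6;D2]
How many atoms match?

The query [#6;D2] means: any carbon bonded to exactly two heavy atoms.
Check the 22 heavy atoms by environment: 8× c (aromatic, D3) → no; 2× c (aromatic, D2) → match; 2× C (D3) → no; 2× O (D1) → no; 1× N (D1) → no; 1× S (D1) → no; 1× N (D3) → no; 2× C (D1) → no; 2× Br (D1) → no; 1× Cl (D1) → no.
That gives 2 matching atoms.

2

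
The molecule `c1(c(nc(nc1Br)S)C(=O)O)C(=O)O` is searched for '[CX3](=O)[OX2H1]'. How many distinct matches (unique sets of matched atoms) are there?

2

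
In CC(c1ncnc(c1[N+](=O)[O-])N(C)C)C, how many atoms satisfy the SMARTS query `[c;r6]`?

4

The query [c;r6] means: aromatic carbon that belongs to a six-membered ring.
Check the 15 heavy atoms by environment: 2× n (aromatic, in 6-ring) → no; 4× c (aromatic, in 6-ring) → match; 1× N (acyclic) → no; 5× C (acyclic) → no; 1× N (charge +1, acyclic) → no; 1× O (charge -1, acyclic) → no; 1× O (acyclic) → no.
That gives 4 matching atoms.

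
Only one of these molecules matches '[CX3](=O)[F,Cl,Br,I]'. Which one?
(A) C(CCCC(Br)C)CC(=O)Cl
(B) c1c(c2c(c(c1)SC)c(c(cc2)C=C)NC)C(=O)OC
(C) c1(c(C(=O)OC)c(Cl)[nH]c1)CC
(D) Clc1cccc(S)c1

[CX3](=O)[F,Cl,Br,I] describes a carbonyl carbon bonded to a halogen (an acyl halide).
(A) contains an acyl chloride (-C(=O)Cl), which satisfies every atom and bond constraint.
(B) has a methyl-ester group (-C(=O)OCH3) but the carbonyl is bonded to -O-C, not to a halogen.
(C) has a chloro substituent but the Cl is not on a carbonyl carbon.
(D) has a chloro substituent but the Cl is not on a carbonyl carbon.
So the answer is (A).

A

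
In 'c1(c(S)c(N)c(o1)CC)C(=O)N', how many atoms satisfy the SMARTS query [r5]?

5

The query [r5] means: r5 matches atoms in a five-membered ring.
Check the 12 heavy atoms by environment: 1× o (aromatic, in 5-ring) → match; 4× c (aromatic, in 5-ring) → match; 2× N (acyclic) → no; 3× C (acyclic) → no; 1× S (acyclic) → no; 1× O (acyclic) → no.
Summing the matching environments: 1 + 4 = 5 matching atoms.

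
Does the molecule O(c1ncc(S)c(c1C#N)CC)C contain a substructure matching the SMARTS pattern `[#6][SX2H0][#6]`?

No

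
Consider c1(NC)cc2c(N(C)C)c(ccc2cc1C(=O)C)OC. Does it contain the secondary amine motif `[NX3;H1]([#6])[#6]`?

The pattern [NX3;H1]([#6])[#6] describes a trivalent nitrogen with one H, bonded to two carbons — a secondary amine.
The molecule carries an N-methylamino group (-NHCH3), whose atoms satisfy every constraint of the query, so the pattern matches.

Yes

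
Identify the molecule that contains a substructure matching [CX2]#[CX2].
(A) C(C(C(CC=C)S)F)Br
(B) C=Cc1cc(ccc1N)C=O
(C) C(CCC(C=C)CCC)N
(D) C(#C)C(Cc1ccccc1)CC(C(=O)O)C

D

[CX2]#[CX2] describes a carbon-carbon triple bond (an alkyne).
(A) has a vinyl group (-CH=CH2) but the C=C is a double bond; both carbons are CX3, not CX2.
(B) has a vinyl group (-CH=CH2) but the C=C is a double bond; both carbons are CX3, not CX2.
(C) has a vinyl group (-CH=CH2) but the C=C is a double bond; both carbons are CX3, not CX2.
(D) contains an ethynyl group (-C#CH), which satisfies every atom and bond constraint.
So the answer is (D).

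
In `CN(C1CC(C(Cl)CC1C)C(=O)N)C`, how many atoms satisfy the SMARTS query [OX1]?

The query [OX1] means: aliphatic oxygen with one total connection — typically a carbonyl =O or an oxide.
Check the 14 heavy atoms by environment: 9× C (X4) → no; 1× C (X3) → no; 1× O (X1) → match; 2× N (X3) → no; 1× Cl (X1) → no.
That gives 1 matching atom.

1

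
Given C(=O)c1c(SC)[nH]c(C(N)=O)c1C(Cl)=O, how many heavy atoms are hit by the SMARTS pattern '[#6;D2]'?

The query [#6;D2] means: any carbon bonded to exactly two heavy atoms.
Check the 15 heavy atoms by environment: 1× n (aromatic, D2) → no; 4× c (aromatic, D3) → no; 2× C (D3) → no; 3× O (D1) → no; 1× Cl (D1) → no; 1× N (D1) → no; 1× C (D2) → match; 1× S (D2) → no; 1× C (D1) → no.
That gives 1 matching atom.

1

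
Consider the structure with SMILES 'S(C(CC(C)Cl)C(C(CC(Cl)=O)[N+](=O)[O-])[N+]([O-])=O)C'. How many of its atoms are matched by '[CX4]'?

The query [CX4] means: C with X4: aliphatic carbon with exactly 4 total connections (bonds + H).
Check the 19 heavy atoms by environment: 8× C (X4) → match; 2× Cl (X1) → no; 2× N (charge +1, X3) → no; 2× O (charge -1, X1) → no; 3× O (X1) → no; 1× C (X3) → no; 1× S (X2) → no.
That gives 8 matching atoms.

8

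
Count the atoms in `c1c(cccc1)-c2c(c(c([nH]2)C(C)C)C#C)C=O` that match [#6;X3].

The query [#6;X3] means: any carbon (aromatic or not) with three total connections.
Check the 18 heavy atoms by environment: 1× n (aromatic, X3) → no; 10× c (aromatic, X3) → match; 3× C (X4) → no; 1× C (X3) → match; 1× O (X1) → no; 2× C (X2) → no.
Summing the matching environments: 10 + 1 = 11 matching atoms.

11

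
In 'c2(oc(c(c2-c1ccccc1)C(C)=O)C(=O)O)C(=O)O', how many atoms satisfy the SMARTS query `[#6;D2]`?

The query [#6;D2] means: any carbon bonded to exactly two heavy atoms.
Check the 20 heavy atoms by environment: 1× o (aromatic, D2) → no; 5× c (aromatic, D3) → no; 3× C (D3) → no; 5× O (D1) → no; 5× c (aromatic, D2) → match; 1× C (D1) → no.
That gives 5 matching atoms.

5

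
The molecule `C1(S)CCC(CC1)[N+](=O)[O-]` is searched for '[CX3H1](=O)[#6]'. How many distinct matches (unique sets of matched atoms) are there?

0

[CX3H1](=O)[#6] is the SMARTS for an aldehyde: an sp2 carbon with one H, double-bonded to O and single-bonded to carbon.
No fragment in the molecule satisfies every constraint, giving 0 matches.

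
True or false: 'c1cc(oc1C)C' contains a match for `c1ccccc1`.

The pattern c1ccccc1 describes six aromatic carbons in a ring — a benzene ring.
The closest candidate here is a methyl group (-CH3), but no six-membered all-carbon aromatic ring is present. No other fragment satisfies the full query, so there is no match.

False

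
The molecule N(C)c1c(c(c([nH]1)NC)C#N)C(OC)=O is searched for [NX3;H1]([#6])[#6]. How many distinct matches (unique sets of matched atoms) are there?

[NX3;H1]([#6])[#6] is the SMARTS for a secondary amine: a trivalent nitrogen with one H, bonded to two carbons.
The molecule carries 2 separate instances of an N-methylamino group (-NHCH3) meeting every constraint; each maps to a distinct set of atoms, giving 2 matches.

2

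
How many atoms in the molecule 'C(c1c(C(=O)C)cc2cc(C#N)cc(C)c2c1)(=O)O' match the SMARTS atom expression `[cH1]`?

4

The query [cH1] means: aromatic carbon bearing exactly one hydrogen.
Check the 19 heavy atoms by environment: 6× c (aromatic, H0) → no; 4× c (aromatic, H1) → match; 3× C (H0) → no; 2× O (H0) → no; 1× O (H1) → no; 2× C (H3) → no; 1× N (H0) → no.
That gives 4 matching atoms.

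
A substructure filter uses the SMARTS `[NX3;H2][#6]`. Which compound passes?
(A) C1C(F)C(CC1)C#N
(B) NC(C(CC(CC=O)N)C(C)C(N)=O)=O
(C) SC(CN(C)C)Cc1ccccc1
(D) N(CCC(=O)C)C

[NX3;H2][#6] describes a trivalent nitrogen with two H attached to carbon (a primary amine).
(A) has a nitrile (-C#N) but the nitrogen is NX1 (triple-bonded), not NX3 with two H.
(B) contains a primary amino group (-NH2), which satisfies every atom and bond constraint.
(C) has a dimethylamino group (-N(CH3)2) but the nitrogen has H0, not H2.
(D) has an N-methylamino group (-NHCH3) but the nitrogen bears two carbons and only one H (H1), not H2.
So the answer is (B).

B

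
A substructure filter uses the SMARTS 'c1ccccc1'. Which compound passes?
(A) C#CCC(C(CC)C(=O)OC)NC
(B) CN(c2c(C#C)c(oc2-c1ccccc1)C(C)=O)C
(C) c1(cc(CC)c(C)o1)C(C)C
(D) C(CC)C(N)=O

c1ccccc1 describes six aromatic carbons in a ring (a benzene ring).
(A) has a methyl group (-CH3) but no six-membered all-carbon aromatic ring is present.
(B) contains a phenyl ring, which satisfies every atom and bond constraint.
(C) has a methyl group (-CH3) but no six-membered all-carbon aromatic ring is present.
(D) has a methyl group (-CH3) but no six-membered all-carbon aromatic ring is present.
So the answer is (B).

B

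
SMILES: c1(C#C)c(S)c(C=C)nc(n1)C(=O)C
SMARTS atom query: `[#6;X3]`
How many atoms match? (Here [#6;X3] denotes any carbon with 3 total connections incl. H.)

The query [#6;X3] means: any carbon (aromatic or not) with three total connections.
Check the 14 heavy atoms by environment: 2× n (aromatic, X2) → no; 4× c (aromatic, X3) → match; 3× C (X3) → match; 1× O (X1) → no; 1× C (X4) → no; 1× S (X2) → no; 2× C (X2) → no.
Summing the matching environments: 4 + 3 = 7 matching atoms.

7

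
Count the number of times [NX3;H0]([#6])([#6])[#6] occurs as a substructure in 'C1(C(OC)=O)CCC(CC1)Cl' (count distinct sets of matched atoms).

[NX3;H0]([#6])([#6])[#6] is the SMARTS for a tertiary amine: a trivalent nitrogen with no H, bonded to three carbons.
No fragment in the molecule satisfies every constraint, giving 0 matches.

0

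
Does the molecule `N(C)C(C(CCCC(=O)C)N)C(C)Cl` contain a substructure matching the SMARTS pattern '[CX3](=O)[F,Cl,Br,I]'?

No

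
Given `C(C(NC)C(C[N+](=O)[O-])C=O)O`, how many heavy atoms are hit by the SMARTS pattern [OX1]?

3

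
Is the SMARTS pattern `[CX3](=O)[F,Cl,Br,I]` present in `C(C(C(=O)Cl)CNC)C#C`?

The pattern [CX3](=O)[F,Cl,Br,I] describes a carbonyl carbon bonded to a halogen — an acyl halide.
The molecule carries an acyl chloride (-C(=O)Cl), whose atoms satisfy every constraint of the query, so the pattern matches.

Yes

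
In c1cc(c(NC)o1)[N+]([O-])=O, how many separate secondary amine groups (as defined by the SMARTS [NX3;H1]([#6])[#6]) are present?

1

[NX3;H1]([#6])[#6] is the SMARTS for a secondary amine: a trivalent nitrogen with one H, bonded to two carbons.
Exactly one fragment in the molecule meets all constraints, giving 1 match.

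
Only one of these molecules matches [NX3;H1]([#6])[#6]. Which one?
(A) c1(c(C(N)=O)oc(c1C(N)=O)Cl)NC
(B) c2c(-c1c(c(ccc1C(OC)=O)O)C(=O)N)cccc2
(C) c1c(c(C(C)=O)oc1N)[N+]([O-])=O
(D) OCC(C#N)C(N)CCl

[NX3;H1]([#6])[#6] describes a trivalent nitrogen with one H, bonded to two carbons (a secondary amine).
(A) contains an N-methylamino group (-NHCH3), which satisfies every atom and bond constraint.
(B) has a primary amide (-C(=O)NH2) but the -C(=O)NH2 nitrogen has H2, not H1.
(C) has a primary amino group (-NH2) but the nitrogen has H2 and only one carbon neighbour.
(D) has a primary amino group (-NH2) but the nitrogen has H2 and only one carbon neighbour.
So the answer is (A).

A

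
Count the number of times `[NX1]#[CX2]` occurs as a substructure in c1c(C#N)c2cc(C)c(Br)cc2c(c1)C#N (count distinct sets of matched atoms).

2

[NX1]#[CX2] is the SMARTS for a nitrile: a nitrogen triple-bonded to a two-connected carbon.
The molecule carries 2 separate instances of a nitrile (-C#N) meeting every constraint; each maps to a distinct set of atoms, giving 2 matches.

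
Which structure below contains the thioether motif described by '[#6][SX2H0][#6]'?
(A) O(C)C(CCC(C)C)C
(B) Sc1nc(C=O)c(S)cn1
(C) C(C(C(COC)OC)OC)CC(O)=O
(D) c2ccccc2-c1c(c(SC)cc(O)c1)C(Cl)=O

D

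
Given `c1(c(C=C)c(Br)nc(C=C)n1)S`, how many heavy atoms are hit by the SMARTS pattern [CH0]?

0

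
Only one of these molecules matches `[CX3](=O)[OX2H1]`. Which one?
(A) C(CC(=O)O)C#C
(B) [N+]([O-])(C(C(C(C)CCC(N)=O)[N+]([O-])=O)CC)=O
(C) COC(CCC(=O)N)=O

A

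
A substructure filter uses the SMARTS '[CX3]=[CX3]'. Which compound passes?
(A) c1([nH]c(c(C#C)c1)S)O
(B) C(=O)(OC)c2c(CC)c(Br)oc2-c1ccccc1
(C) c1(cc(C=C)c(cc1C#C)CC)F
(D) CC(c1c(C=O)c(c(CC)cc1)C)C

C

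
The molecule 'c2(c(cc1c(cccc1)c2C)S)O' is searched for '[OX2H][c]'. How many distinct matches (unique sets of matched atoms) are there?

1

[OX2H][c] is the SMARTS for a phenol: a hydroxyl oxygen attached to an aromatic carbon.
Exactly one fragment in the molecule meets all constraints, giving 1 match.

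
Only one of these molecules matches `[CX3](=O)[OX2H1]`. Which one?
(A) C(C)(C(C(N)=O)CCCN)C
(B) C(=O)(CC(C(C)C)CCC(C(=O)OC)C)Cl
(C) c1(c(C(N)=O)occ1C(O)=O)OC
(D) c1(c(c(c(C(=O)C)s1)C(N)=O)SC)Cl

[CX3](=O)[OX2H1] describes an sp2 carbon double-bonded to O and single-bonded to an -OH oxygen (a carboxylic acid).
(A) has a primary amide (-C(=O)NH2) but the carbonyl is bonded to N, not to an -OH oxygen.
(B) has a methyl-ester group (-C(=O)OCH3) but the singly-bonded O has no H (OX2H0, not OX2H1).
(C) contains a carboxylic acid group (-C(=O)OH), which satisfies every atom and bond constraint.
(D) has a primary amide (-C(=O)NH2) but the carbonyl is bonded to N, not to an -OH oxygen.
So the answer is (C).

C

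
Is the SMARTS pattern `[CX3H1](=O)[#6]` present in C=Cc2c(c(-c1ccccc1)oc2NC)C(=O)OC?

The pattern [CX3H1](=O)[#6] describes an sp2 carbon with one H, double-bonded to O and single-bonded to carbon — an aldehyde.
The closest candidate here is a methyl-ester group (-C(=O)OCH3), but the carbonyl carbon has H0, not H1. No other fragment satisfies the full query, so there is no match.

No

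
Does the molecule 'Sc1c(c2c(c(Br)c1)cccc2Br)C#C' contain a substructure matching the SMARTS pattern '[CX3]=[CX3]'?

No

The pattern [CX3]=[CX3] describes a non-aromatic C=C double bond between two sp2 carbons — an alkene.
The closest candidate here is an ethynyl group (-C#CH), but the C-C bond is a triple bond, not a double bond. No other fragment satisfies the full query, so there is no match.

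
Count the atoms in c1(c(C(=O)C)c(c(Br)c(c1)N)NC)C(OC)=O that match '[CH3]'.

The query [CH3] means: aliphatic carbon with exactly three hydrogens.
Check the 17 heavy atoms by environment: 5× c (aromatic, H0) → no; 1× c (aromatic, H1) → no; 2× C (H0) → no; 3× O (H0) → no; 3× C (H3) → match; 1× N (H2) → no; 1× Br (H0) → no; 1× N (H1) → no.
That gives 3 matching atoms.

3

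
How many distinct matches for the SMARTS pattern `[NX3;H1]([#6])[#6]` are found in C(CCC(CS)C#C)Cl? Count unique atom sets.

[NX3;H1]([#6])[#6] is the SMARTS for a secondary amine: a trivalent nitrogen with one H, bonded to two carbons.
No fragment in the molecule satisfies every constraint, giving 0 matches.

0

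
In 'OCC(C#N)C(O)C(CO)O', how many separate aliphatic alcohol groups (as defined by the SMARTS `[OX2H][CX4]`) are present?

4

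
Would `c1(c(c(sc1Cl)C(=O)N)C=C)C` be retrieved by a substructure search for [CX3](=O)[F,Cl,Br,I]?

No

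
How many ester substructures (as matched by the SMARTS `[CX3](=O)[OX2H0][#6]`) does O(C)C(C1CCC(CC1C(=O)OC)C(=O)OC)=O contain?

3

[CX3](=O)[OX2H0][#6] is the SMARTS for an ester: a carbonyl carbon bonded to an oxygen that is itself bonded to carbon (no H on that O).
The molecule carries 3 separate instances of a methyl-ester group (-C(=O)OCH3) meeting every constraint; each maps to a distinct set of atoms, giving 3 matches.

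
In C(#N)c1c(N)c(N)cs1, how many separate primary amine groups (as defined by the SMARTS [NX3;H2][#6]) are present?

2

[NX3;H2][#6] is the SMARTS for a primary amine: a trivalent nitrogen with two H attached to carbon.
The molecule carries 2 separate instances of a primary amino group (-NH2) meeting every constraint; each maps to a distinct set of atoms, giving 2 matches.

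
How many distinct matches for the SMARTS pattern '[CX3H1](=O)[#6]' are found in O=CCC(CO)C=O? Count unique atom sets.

2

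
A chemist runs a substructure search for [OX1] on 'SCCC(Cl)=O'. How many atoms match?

1

Check the 6 heavy atoms by environment: 2× C (X4) → no; 1× S (X2) → no; 1× C (X3) → no; 1× O (X1) → match; 1× Cl (X1) → no.
That gives 1 matching atom.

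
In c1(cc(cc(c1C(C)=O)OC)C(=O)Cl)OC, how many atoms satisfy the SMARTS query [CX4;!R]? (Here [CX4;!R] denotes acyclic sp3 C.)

The query [CX4;!R] means: aliphatic carbon with four total connections, not in a ring.
Check the 16 heavy atoms by environment: 6× c (aromatic, X3, in 6-ring) → no; 2× C (X3, acyclic) → no; 2× O (X1, acyclic) → no; 1× Cl (X1, acyclic) → no; 3× C (X4, acyclic) → match; 2× O (X2, acyclic) → no.
That gives 3 matching atoms.

3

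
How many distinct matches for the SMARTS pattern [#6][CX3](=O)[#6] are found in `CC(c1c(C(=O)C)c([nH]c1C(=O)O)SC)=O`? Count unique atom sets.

[#6][CX3](=O)[#6] is the SMARTS for a ketone: a carbonyl carbon (no H) flanked by two carbons.
The molecule carries 2 separate instances of an acetyl/ketone group (-C(=O)CH3) meeting every constraint; each maps to a distinct set of atoms, giving 2 matches.

2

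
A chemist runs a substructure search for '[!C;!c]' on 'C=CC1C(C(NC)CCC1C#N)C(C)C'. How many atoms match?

2

Check the 15 heavy atoms by environment: 13× C → no; 2× N → match.
That gives 2 matching atoms.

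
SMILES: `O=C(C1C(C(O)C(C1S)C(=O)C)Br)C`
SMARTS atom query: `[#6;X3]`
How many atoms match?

The query [#6;X3] means: any carbon (aromatic or not) with three total connections.
Check the 14 heavy atoms by environment: 7× C (X4) → no; 1× S (X2) → no; 1× O (X2) → no; 1× Br (X1) → no; 2× C (X3) → match; 2× O (X1) → no.
That gives 2 matching atoms.

2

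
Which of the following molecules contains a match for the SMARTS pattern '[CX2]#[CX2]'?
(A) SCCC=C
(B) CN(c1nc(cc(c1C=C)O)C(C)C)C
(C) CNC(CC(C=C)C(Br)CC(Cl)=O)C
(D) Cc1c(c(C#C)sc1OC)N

D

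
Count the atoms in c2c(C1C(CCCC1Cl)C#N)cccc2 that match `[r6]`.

The query [r6] means: r6 matches atoms in a six-membered ring.
Check the 15 heavy atoms by environment: 6× C (in 6-ring) → match; 6× c (aromatic, in 6-ring) → match; 1× C (acyclic) → no; 1× N (acyclic) → no; 1× Cl (acyclic) → no.
Summing the matching environments: 6 + 6 = 12 matching atoms.

12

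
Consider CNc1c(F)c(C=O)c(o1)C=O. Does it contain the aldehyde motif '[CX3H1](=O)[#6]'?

Yes

The pattern [CX3H1](=O)[#6] describes an sp2 carbon with one H, double-bonded to O and single-bonded to carbon — an aldehyde.
The molecule carries an aldehyde (-CHO), whose atoms satisfy every constraint of the query, so the pattern matches.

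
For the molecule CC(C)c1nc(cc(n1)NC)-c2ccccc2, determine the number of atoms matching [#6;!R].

The query [#6;!R] means: carbon not in any ring.
Check the 17 heavy atoms by environment: 2× n (aromatic, in 6-ring) → no; 10× c (aromatic, in 6-ring) → no; 4× C (acyclic) → match; 1× N (acyclic) → no.
That gives 4 matching atoms.

4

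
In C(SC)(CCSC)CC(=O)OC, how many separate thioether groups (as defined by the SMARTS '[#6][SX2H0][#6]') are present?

2

[#6][SX2H0][#6] is the SMARTS for a thioether: an aliphatic sulfur bridging two carbons with no H on the sulfur.
The molecule carries 2 separate instances of a methylthio ether (-SCH3) meeting every constraint; each maps to a distinct set of atoms, giving 2 matches.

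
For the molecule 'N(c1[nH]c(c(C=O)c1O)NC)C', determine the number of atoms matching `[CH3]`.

2

Check the 12 heavy atoms by environment: 1× n (aromatic, H1) → no; 4× c (aromatic, H0) → no; 2× N (H1) → no; 2× C (H3) → match; 1× O (H1) → no; 1× C (H1) → no; 1× O (H0) → no.
That gives 2 matching atoms.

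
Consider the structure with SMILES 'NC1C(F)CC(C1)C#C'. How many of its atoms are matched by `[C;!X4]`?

2

The query [C;!X4] means: aliphatic carbon that does not have four total connections.
Check the 9 heavy atoms by environment: 5× C (X4) → no; 2× C (X2) → match; 1× N (X3) → no; 1× F (X1) → no.
That gives 2 matching atoms.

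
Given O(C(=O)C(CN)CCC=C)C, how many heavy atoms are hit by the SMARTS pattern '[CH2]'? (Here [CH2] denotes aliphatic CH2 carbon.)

4

The query [CH2] means: aliphatic carbon with exactly two hydrogens.
Check the 11 heavy atoms by environment: 4× C (H2) → match; 2× C (H1) → no; 1× N (H2) → no; 1× C (H0) → no; 2× O (H0) → no; 1× C (H3) → no.
That gives 4 matching atoms.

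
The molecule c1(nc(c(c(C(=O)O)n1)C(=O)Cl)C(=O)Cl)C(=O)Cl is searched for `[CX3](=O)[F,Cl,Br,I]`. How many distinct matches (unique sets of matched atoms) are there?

3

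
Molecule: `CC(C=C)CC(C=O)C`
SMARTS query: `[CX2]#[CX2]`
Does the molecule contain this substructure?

The pattern [CX2]#[CX2] describes a carbon-carbon triple bond — an alkyne.
The closest candidate here is a vinyl group (-CH=CH2), but the C=C is a double bond; both carbons are CX3, not CX2. No other fragment satisfies the full query, so there is no match.

No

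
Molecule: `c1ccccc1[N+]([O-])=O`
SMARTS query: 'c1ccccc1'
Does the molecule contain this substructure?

The pattern c1ccccc1 describes six aromatic carbons in a ring — a benzene ring.
The required atom environment is present in the molecule, so the pattern matches.

Yes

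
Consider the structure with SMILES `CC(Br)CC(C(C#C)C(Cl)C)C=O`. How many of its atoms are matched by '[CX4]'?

The query [CX4] means: C with X4: aliphatic carbon with exactly 4 total connections (bonds + H).
Check the 13 heavy atoms by environment: 7× C (X4) → match; 1× C (X3) → no; 1× O (X1) → no; 1× Cl (X1) → no; 1× Br (X1) → no; 2× C (X2) → no.
That gives 7 matching atoms.

7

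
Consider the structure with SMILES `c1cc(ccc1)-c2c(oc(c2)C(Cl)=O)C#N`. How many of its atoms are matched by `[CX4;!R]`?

Check the 16 heavy atoms by environment: 1× o (aromatic, X2, in 5-ring) → no; 4× c (aromatic, X3, in 5-ring) → no; 1× C (X3, acyclic) → no; 1× O (X1, acyclic) → no; 1× Cl (X1, acyclic) → no; 1× C (X2, acyclic) → no; 1× N (X1, acyclic) → no; 6× c (aromatic, X3, in 6-ring) → no.
No environment satisfies the query, so 0 matching atoms.

0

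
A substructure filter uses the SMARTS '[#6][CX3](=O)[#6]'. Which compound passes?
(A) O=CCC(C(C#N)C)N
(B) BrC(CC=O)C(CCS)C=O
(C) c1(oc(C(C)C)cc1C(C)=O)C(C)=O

C

[#6][CX3](=O)[#6] describes a carbonyl carbon (no H) flanked by two carbons (a ketone).
(A) has an aldehyde (-CHO) but the carbonyl carbon has H1, so it is not flanked by two carbons.
(B) has an aldehyde (-CHO) but the carbonyl carbon has H1, so it is not flanked by two carbons.
(C) contains an acetyl/ketone group (-C(=O)CH3), which satisfies every atom and bond constraint.
So the answer is (C).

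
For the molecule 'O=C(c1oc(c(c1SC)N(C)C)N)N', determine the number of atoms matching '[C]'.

4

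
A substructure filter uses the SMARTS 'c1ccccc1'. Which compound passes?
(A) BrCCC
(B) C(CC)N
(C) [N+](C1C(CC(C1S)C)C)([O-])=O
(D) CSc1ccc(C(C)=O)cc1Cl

D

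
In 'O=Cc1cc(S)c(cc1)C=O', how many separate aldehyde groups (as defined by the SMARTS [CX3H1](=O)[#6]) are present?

[CX3H1](=O)[#6] is the SMARTS for an aldehyde: an sp2 carbon with one H, double-bonded to O and single-bonded to carbon.
The molecule carries 2 separate instances of an aldehyde (-CHO) meeting every constraint; each maps to a distinct set of atoms, giving 2 matches.

2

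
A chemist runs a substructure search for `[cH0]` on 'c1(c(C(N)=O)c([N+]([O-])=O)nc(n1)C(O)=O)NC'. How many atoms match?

The query [cH0] means: aromatic carbon with no attached hydrogen (substituted or ring-fusion).
Check the 17 heavy atoms by environment: 2× n (aromatic, H0) → no; 4× c (aromatic, H0) → match; 1× N (charge +1, H0) → no; 1× O (charge -1, H0) → no; 3× O (H0) → no; 2× C (H0) → no; 1× O (H1) → no; 1× N (H1) → no; 1× C (H3) → no; 1× N (H2) → no.
That gives 4 matching atoms.

4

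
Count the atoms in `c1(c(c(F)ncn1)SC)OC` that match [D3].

The query [D3] means: atom with exactly three heavy-atom neighbours.
Check the 11 heavy atoms by environment: 2× n (aromatic, D2) → no; 1× c (aromatic, D2) → no; 3× c (aromatic, D3) → match; 1× S (D2) → no; 2× C (D1) → no; 1× O (D2) → no; 1× F (D1) → no.
That gives 3 matching atoms.

3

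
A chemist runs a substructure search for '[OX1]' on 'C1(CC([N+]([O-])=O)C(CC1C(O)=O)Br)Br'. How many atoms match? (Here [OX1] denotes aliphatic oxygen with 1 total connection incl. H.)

The query [OX1] means: aliphatic oxygen with one total connection — typically a carbonyl =O or an oxide.
Check the 14 heavy atoms by environment: 6× C (X4) → no; 1× N (charge +1, X3) → no; 1× O (charge -1, X1) → match; 2× O (X1) → match; 1× C (X3) → no; 1× O (X2) → no; 2× Br (X1) → no.
Summing the matching environments: 1 + 2 = 3 matching atoms.

3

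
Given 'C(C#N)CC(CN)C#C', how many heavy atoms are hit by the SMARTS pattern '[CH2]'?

3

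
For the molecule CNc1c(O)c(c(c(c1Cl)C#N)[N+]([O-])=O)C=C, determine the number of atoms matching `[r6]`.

6

The query [r6] means: r6 matches atoms in a six-membered ring.
Check the 17 heavy atoms by environment: 6× c (aromatic, in 6-ring) → match; 2× O (acyclic) → no; 1× Cl (acyclic) → no; 4× C (acyclic) → no; 2× N (acyclic) → no; 1× N (charge +1, acyclic) → no; 1× O (charge -1, acyclic) → no.
That gives 6 matching atoms.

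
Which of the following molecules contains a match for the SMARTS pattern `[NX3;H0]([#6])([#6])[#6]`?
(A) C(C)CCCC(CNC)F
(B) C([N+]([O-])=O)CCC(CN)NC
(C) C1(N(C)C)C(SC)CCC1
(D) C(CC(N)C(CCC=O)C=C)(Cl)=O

[NX3;H0]([#6])([#6])[#6] describes a trivalent nitrogen with no H, bonded to three carbons (a tertiary amine).
(A) has an N-methylamino group (-NHCH3) but the nitrogen still has one H (H1), not H0.
(B) has an N-methylamino group (-NHCH3) but the nitrogen still has one H (H1), not H0.
(C) contains a dimethylamino group (-N(CH3)2), which satisfies every atom and bond constraint.
(D) has a primary amino group (-NH2) but the nitrogen has H2, not H0 with three carbons.
So the answer is (C).

C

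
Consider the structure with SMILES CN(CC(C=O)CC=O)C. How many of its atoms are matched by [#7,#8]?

3

Check the 10 heavy atoms by environment: 7× C → no; 2× O → match; 1× N → match.
Summing the matching environments: 2 + 1 = 3 matching atoms.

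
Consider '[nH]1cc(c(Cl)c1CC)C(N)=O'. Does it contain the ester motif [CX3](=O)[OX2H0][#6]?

The pattern [CX3](=O)[OX2H0][#6] describes a carbonyl carbon bonded to an oxygen that is itself bonded to carbon (no H on that O) — an ester.
The closest candidate here is a primary amide (-C(=O)NH2), but the carbonyl is bonded to N, not to an O-C linkage. No other fragment satisfies the full query, so there is no match.

No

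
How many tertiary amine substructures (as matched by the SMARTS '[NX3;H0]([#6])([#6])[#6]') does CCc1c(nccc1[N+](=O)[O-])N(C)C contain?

1

[NX3;H0]([#6])([#6])[#6] is the SMARTS for a tertiary amine: a trivalent nitrogen with no H, bonded to three carbons.
Exactly one fragment in the molecule meets all constraints, giving 1 match.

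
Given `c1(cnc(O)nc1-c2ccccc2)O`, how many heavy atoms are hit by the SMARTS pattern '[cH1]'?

Check the 14 heavy atoms by environment: 2× n (aromatic, H0) → no; 4× c (aromatic, H0) → no; 6× c (aromatic, H1) → match; 2× O (H1) → no.
That gives 6 matching atoms.

6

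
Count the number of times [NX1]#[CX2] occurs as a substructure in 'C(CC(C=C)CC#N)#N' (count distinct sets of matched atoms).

2

[NX1]#[CX2] is the SMARTS for a nitrile: a nitrogen triple-bonded to a two-connected carbon.
The molecule carries 2 separate instances of a nitrile (-C#N) meeting every constraint; each maps to a distinct set of atoms, giving 2 matches.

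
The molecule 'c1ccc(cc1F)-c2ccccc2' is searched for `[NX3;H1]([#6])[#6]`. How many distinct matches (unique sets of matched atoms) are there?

0

[NX3;H1]([#6])[#6] is the SMARTS for a secondary amine: a trivalent nitrogen with one H, bonded to two carbons.
No fragment in the molecule satisfies every constraint, giving 0 matches.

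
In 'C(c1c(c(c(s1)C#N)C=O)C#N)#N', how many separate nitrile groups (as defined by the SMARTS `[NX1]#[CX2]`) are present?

3

[NX1]#[CX2] is the SMARTS for a nitrile: a nitrogen triple-bonded to a two-connected carbon.
The molecule carries 3 separate instances of a nitrile (-C#N) meeting every constraint; each maps to a distinct set of atoms, giving 3 matches.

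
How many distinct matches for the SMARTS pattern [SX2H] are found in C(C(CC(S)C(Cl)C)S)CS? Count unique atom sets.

[SX2H] is the SMARTS for a thiol: an aliphatic sulfur with two connections, one being H.
The molecule carries 3 separate instances of a thiol (-SH) meeting every constraint; each maps to a distinct set of atoms, giving 3 matches.

3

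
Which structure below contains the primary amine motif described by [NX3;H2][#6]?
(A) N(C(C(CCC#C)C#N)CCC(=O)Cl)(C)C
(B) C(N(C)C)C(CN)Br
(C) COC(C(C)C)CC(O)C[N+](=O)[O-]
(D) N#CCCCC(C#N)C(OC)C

[NX3;H2][#6] describes a trivalent nitrogen with two H attached to carbon (a primary amine).
(A) has a nitrile (-C#N) but the nitrogen is NX1 (triple-bonded), not NX3 with two H.
(B) contains a primary amino group (-NH2), which satisfies every atom and bond constraint.
(C) has a nitro group (-[N+](=O)[O-]) but the nitrogen is [N+] with no H, not NX3H2.
(D) has a nitrile (-C#N) but the nitrogen is NX1 (triple-bonded), not NX3 with two H.
So the answer is (B).

B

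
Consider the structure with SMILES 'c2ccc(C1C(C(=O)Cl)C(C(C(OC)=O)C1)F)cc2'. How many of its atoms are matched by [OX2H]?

The query [OX2H] means: aliphatic oxygen with two connections, one of which is H — an -OH oxygen.
Check the 19 heavy atoms by environment: 1× C (H2, X4) → no; 4× C (H1, X4) → no; 2× C (H0, X3) → no; 2× O (H0, X1) → no; 1× Cl (H0, X1) → no; 1× F (H0, X1) → no; 1× c (aromatic, H0, X3) → no; 5× c (aromatic, H1, X3) → no; 1× O (H0, X2) → no; 1× C (H3, X4) → no.
No environment satisfies the query, so 0 matching atoms.

0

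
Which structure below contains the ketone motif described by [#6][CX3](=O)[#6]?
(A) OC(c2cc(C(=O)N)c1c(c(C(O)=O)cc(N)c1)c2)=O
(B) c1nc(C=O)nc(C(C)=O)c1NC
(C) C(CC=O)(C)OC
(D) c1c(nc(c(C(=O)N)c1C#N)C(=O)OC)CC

B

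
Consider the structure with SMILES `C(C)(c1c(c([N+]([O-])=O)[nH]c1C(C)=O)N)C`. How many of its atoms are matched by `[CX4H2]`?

0

The query [CX4H2] means: sp3 carbon (X4) with exactly two hydrogens.
Check the 15 heavy atoms by environment: 1× n (aromatic, H1, X3) → no; 4× c (aromatic, H0, X3) → no; 1× C (H0, X3) → no; 2× O (H0, X1) → no; 3× C (H3, X4) → no; 1× N (H2, X3) → no; 1× C (H1, X4) → no; 1× N (charge +1, H0, X3) → no; 1× O (charge -1, H0, X1) → no.
No environment satisfies the query, so 0 matching atoms.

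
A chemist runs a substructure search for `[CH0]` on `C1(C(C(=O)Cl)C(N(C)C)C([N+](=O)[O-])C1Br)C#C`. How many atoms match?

Check the 17 heavy atoms by environment: 6× C (H1) → no; 2× C (H0) → match; 2× O (H0) → no; 1× Cl (H0) → no; 1× Br (H0) → no; 1× N (charge +1, H0) → no; 1× O (charge -1, H0) → no; 1× N (H0) → no; 2× C (H3) → no.
That gives 2 matching atoms.

2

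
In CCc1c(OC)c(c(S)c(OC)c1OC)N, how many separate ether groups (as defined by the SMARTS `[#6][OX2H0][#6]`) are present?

3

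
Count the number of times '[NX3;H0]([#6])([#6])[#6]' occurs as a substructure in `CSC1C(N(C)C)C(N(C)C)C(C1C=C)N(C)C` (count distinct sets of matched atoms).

3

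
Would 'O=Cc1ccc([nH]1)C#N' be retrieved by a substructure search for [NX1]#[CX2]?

Yes

The pattern [NX1]#[CX2] describes a nitrogen triple-bonded to a two-connected carbon — a nitrile.
The molecule carries a nitrile (-C#N), whose atoms satisfy every constraint of the query, so the pattern matches.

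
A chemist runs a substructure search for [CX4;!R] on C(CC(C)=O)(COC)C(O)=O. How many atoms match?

The query [CX4;!R] means: aliphatic carbon with four total connections, not in a ring.
Check the 11 heavy atoms by environment: 5× C (X4, acyclic) → match; 2× C (X3, acyclic) → no; 2× O (X1, acyclic) → no; 2× O (X2, acyclic) → no.
That gives 5 matching atoms.

5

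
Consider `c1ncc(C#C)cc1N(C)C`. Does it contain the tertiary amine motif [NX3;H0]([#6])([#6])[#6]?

The pattern [NX3;H0]([#6])([#6])[#6] describes a trivalent nitrogen with no H, bonded to three carbons — a tertiary amine.
The molecule carries a dimethylamino group (-N(CH3)2), whose atoms satisfy every constraint of the query, so the pattern matches.

Yes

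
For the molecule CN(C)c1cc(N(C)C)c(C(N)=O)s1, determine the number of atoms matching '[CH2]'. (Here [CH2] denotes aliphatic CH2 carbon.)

The query [CH2] means: aliphatic carbon with exactly two hydrogens.
Check the 14 heavy atoms by environment: 1× s (aromatic, H0) → no; 3× c (aromatic, H0) → no; 1× c (aromatic, H1) → no; 1× C (H0) → no; 1× O (H0) → no; 1× N (H2) → no; 2× N (H0) → no; 4× C (H3) → no.
No environment satisfies the query, so 0 matching atoms.

0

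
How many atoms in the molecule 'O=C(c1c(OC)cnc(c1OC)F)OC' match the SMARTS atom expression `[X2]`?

4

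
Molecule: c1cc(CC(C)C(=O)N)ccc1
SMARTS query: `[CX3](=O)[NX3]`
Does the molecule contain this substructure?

Yes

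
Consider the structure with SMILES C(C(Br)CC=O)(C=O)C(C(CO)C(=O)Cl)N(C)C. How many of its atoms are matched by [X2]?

Check the 18 heavy atoms by environment: 8× C (X4) → no; 3× C (X3) → no; 3× O (X1) → no; 1× Cl (X1) → no; 1× N (X3) → no; 1× Br (X1) → no; 1× O (X2) → match.
That gives 1 matching atom.

1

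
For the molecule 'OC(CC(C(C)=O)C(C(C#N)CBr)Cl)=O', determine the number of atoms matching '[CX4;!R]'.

6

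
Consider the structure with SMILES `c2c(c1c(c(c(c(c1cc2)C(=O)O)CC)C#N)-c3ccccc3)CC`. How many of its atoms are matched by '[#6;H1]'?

8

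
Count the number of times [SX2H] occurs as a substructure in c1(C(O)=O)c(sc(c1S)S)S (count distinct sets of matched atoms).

3

[SX2H] is the SMARTS for a thiol: an aliphatic sulfur with two connections, one being H.
The molecule carries 3 separate instances of a thiol (-SH) meeting every constraint; each maps to a distinct set of atoms, giving 3 matches.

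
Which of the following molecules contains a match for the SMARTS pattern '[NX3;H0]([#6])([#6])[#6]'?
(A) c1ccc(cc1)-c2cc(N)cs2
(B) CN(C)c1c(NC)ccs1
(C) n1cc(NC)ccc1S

[NX3;H0]([#6])([#6])[#6] describes a trivalent nitrogen with no H, bonded to three carbons (a tertiary amine).
(A) has a primary amino group (-NH2) but the nitrogen has H2, not H0 with three carbons.
(B) contains a dimethylamino group (-N(CH3)2), which satisfies every atom and bond constraint.
(C) has an N-methylamino group (-NHCH3) but the nitrogen still has one H (H1), not H0.
So the answer is (B).

B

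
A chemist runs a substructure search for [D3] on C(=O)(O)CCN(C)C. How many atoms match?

2

The query [D3] means: atom with exactly three heavy-atom neighbours.
Check the 8 heavy atoms by environment: 2× C (D2) → no; 1× N (D3) → match; 2× C (D1) → no; 1× C (D3) → match; 2× O (D1) → no.
Summing the matching environments: 1 + 1 = 2 matching atoms.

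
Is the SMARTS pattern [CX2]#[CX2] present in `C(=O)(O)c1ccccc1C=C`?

No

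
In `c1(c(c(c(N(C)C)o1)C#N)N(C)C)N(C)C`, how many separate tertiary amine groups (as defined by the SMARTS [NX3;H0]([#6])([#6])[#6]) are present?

[NX3;H0]([#6])([#6])[#6] is the SMARTS for a tertiary amine: a trivalent nitrogen with no H, bonded to three carbons.
The molecule carries 3 separate instances of a dimethylamino group (-N(CH3)2) meeting every constraint; each maps to a distinct set of atoms, giving 3 matches.

3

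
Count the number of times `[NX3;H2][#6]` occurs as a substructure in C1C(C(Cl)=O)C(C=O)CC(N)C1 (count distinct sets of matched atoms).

1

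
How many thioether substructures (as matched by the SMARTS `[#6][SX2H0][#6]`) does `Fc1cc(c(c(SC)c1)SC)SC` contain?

[#6][SX2H0][#6] is the SMARTS for a thioether: an aliphatic sulfur bridging two carbons with no H on the sulfur.
The molecule carries 3 separate instances of a methylthio ether (-SCH3) meeting every constraint; each maps to a distinct set of atoms, giving 3 matches.

3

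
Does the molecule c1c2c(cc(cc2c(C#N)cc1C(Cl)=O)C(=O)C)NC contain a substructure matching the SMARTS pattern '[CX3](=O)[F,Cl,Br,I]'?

The pattern [CX3](=O)[F,Cl,Br,I] describes a carbonyl carbon bonded to a halogen — an acyl halide.
The molecule carries an acyl chloride (-C(=O)Cl), whose atoms satisfy every constraint of the query, so the pattern matches.

Yes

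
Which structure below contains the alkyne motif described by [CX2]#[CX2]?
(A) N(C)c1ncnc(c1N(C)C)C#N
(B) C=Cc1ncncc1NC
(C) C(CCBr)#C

[CX2]#[CX2] describes a carbon-carbon triple bond (an alkyne).
(A) has a nitrile (-C#N) but the triple bond is C#N, not C#C.
(B) has a vinyl group (-CH=CH2) but the C=C is a double bond; both carbons are CX3, not CX2.
(C) contains an ethynyl group (-C#CH), which satisfies every atom and bond constraint.
So the answer is (C).

C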